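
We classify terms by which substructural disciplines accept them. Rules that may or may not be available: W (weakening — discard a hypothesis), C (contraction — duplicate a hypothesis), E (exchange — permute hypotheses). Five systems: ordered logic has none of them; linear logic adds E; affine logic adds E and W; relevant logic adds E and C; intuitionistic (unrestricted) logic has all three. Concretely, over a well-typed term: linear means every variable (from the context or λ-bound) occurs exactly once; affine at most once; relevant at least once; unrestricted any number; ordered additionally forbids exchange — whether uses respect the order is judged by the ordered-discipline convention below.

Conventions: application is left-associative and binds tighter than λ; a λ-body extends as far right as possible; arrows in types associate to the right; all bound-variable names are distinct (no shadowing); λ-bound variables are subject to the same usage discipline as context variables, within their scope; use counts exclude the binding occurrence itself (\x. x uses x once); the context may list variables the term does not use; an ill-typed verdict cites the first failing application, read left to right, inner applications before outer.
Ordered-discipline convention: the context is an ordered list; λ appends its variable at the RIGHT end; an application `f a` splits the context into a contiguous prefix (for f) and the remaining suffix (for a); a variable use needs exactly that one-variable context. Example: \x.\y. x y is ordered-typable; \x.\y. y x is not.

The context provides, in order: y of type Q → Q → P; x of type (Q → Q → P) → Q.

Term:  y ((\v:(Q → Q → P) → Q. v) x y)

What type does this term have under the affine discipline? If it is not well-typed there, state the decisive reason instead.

not well-typed under affine — uses contraction: y ×2
variable uses: y=2; x=1; v [bound]=1
left-to-right use order: y, v, x, y
typing: the term checks, with type Q → P
all disciplines: ordered ✗ | linear ✗ | affine ✗ | relevant ✓ | unrestricted ✓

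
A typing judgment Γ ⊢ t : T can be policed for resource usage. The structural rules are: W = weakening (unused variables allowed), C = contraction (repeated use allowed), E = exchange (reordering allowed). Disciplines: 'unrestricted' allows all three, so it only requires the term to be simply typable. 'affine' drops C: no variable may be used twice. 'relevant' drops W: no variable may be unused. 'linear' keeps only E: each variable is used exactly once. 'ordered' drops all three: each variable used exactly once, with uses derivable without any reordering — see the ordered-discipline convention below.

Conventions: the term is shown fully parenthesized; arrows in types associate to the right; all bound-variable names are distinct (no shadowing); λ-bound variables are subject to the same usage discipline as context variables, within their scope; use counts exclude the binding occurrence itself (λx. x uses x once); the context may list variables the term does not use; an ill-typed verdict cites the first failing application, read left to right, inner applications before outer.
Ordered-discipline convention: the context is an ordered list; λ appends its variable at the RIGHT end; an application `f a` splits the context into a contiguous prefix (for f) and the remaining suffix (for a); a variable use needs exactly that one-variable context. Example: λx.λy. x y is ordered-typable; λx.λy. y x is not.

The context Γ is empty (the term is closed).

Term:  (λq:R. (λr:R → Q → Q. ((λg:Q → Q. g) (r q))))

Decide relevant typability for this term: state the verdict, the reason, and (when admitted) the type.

yes — q, r, g: all used, weakening unneeded; term : R → (R → Q → Q) → Q → Q
usage: q (λ-bound): 1; r (λ-bound): 1; g (λ-bound): 1
use order (left to right): g, r, q
typing: ✓ — R → (R → Q → Q) → Q → Q
per-discipline verdicts: ordered ✗ · linear ✓ · affine ✓ · relevant ✓ · unrestricted ✓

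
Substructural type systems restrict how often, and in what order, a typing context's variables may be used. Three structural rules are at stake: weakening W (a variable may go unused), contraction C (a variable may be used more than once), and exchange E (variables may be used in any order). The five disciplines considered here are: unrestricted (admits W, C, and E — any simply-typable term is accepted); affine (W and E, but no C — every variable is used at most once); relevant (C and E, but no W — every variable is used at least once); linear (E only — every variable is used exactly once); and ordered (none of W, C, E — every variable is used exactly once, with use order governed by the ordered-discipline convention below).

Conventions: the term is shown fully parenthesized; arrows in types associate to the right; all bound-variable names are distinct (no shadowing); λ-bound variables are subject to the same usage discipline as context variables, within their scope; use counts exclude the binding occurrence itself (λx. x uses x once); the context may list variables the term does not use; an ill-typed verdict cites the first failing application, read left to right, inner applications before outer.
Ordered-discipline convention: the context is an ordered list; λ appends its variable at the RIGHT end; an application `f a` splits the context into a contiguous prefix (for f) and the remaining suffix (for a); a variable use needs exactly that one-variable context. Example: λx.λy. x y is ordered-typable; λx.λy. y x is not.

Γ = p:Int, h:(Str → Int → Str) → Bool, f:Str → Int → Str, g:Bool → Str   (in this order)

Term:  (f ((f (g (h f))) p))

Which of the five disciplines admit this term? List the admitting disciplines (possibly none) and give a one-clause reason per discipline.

admitting disciplines: relevant, unrestricted
variable uses: p: 1×; h: 1×; f: 3×; g: 1×
use order (left to right): f, f, g, h, f, p
typing: well-typed at Int → Str
ordered: ✗ — f ×3 used more than once (contraction)
linear: ✗ — f ×3 used more than once (contraction)
affine: ✗ — f ×3 used more than once (contraction)
relevant: ✓ — at least one use each (p, h, f, g)
unrestricted: ✓ — typability at Int → Str is all that's needed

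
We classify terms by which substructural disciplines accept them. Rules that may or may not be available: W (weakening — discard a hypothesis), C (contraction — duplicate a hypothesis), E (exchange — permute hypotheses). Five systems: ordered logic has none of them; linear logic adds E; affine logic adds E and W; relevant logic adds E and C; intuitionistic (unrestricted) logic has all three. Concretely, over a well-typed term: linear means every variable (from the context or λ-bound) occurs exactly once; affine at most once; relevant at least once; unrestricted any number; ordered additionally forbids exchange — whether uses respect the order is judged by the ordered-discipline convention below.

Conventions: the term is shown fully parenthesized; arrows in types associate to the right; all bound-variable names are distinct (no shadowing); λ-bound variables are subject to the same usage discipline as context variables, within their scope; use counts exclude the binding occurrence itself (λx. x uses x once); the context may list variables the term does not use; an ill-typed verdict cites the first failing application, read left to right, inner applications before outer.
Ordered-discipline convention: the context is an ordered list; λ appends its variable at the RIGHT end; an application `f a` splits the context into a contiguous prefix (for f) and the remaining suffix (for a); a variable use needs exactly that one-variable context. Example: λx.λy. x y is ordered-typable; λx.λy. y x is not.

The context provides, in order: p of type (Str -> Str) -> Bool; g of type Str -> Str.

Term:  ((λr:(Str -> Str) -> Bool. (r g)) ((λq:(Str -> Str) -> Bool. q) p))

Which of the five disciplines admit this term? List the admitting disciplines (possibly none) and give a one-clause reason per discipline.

admitted in: linear, affine, relevant, unrestricted
counts: p ×1; g ×1; r (λ-bound) ×1; q (λ-bound) ×1
uses in reading order: r, g, q, p
typing: the term checks, with type Bool
ordered: ✗, use order r, g, q, p needs exchange
linear: ✓, each of p, g, r, q used exactly once
affine: ✓, none of p, g, r, q used more than once
relevant: ✓, p, g, r, q: all used, weakening unneeded
unrestricted: ✓, typability at Bool is all that's needed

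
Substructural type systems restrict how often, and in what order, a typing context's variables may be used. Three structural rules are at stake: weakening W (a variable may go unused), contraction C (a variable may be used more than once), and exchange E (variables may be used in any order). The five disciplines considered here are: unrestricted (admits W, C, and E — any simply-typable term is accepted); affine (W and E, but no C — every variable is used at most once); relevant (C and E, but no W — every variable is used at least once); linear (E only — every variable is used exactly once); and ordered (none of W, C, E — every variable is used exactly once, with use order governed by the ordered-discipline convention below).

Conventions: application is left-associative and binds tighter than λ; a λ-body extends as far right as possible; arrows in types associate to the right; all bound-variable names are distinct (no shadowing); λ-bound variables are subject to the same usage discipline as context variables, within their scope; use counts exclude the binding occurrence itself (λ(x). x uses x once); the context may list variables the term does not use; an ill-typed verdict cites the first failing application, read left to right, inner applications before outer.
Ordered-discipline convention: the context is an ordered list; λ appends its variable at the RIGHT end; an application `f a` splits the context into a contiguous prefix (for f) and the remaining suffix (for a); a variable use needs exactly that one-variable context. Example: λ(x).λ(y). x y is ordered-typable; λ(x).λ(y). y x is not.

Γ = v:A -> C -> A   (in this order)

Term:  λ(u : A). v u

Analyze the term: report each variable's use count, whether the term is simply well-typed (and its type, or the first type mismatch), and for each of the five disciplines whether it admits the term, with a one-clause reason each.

counts: v=1; u (bound)=1
left-to-right use order: v, u
typing: ✓ — A -> C -> A
ordered: ✓, single-use (v, u), ordered derivation ok
linear: ✓, v, u: one use apiece
affine: ✓, at most one use each (v, u)
relevant: ✓, v, u: all used, weakening unneeded
unrestricted: ✓, simply typable at A -> C -> A; W, C, E all held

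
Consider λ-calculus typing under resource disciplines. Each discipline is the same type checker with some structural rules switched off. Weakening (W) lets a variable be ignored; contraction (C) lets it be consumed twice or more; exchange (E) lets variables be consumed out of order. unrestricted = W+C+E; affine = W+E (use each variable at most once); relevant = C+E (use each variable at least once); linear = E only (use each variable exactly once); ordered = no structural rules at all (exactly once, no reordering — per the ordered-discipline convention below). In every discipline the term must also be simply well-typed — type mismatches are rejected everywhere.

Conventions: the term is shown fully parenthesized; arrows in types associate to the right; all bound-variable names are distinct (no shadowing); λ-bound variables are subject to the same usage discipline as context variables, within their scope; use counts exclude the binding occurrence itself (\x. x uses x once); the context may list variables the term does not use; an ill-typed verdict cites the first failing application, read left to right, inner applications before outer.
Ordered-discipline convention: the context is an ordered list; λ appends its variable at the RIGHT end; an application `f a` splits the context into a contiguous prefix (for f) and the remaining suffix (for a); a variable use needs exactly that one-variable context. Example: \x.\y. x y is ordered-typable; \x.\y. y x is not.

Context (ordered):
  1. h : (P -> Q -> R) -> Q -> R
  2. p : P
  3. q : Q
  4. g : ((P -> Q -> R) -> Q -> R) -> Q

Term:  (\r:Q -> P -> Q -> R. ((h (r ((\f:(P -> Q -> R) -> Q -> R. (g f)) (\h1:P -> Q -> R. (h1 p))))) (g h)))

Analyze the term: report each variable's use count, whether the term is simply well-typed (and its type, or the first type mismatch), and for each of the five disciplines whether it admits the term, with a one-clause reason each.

variable uses: h: 2×; p: 1×; q: 0×; g: 2×; r (bound): 1×; f (bound): 1×; h1 (bound): 1×
order of uses: h, r, g, f, h1, p, g, h
typing: well-typed at (Q -> P -> Q -> R) -> R
ordered: ✗ — h ×2, g ×2 used more than once (contraction); unused: q — weakening required
linear: ✗ — h ×2, g ×2 used more than once (contraction); unused: q — weakening required
affine: ✗ — h ×2, g ×2 used more than once (contraction)
relevant: ✗ — unused: q — weakening required
unrestricted: ✓ — simply typable at (Q -> P -> Q -> R) -> R; W, C, E all held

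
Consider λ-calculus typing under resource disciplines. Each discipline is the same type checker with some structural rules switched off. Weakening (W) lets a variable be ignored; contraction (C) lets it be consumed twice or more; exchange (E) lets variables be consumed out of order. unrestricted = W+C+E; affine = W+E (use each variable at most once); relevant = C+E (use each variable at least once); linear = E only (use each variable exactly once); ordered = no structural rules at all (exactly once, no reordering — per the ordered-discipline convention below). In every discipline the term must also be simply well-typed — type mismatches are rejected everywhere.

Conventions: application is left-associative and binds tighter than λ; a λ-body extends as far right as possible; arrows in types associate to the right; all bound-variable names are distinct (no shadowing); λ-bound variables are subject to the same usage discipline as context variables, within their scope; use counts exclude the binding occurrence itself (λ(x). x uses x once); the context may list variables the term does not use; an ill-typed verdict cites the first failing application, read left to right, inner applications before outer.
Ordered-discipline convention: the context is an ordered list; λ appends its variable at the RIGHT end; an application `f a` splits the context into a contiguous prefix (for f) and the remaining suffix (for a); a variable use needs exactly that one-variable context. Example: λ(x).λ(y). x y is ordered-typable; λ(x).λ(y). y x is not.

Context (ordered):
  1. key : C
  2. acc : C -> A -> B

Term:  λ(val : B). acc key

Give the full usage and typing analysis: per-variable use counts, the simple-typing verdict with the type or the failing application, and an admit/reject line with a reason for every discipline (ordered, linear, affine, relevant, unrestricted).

counts: key=1; acc=1; val (bound)=0
use order (left to right): acc, key
typing: well-typed at B -> A -> B
ordered ✗ (val never used (weakening))
linear ✗ (val never used (weakening))
affine ✓ (key, acc, val: no repeats, contraction unneeded)
relevant ✗ (val never used (weakening))
unrestricted ✓ (simply typable at B -> A -> B; W, C, E all held)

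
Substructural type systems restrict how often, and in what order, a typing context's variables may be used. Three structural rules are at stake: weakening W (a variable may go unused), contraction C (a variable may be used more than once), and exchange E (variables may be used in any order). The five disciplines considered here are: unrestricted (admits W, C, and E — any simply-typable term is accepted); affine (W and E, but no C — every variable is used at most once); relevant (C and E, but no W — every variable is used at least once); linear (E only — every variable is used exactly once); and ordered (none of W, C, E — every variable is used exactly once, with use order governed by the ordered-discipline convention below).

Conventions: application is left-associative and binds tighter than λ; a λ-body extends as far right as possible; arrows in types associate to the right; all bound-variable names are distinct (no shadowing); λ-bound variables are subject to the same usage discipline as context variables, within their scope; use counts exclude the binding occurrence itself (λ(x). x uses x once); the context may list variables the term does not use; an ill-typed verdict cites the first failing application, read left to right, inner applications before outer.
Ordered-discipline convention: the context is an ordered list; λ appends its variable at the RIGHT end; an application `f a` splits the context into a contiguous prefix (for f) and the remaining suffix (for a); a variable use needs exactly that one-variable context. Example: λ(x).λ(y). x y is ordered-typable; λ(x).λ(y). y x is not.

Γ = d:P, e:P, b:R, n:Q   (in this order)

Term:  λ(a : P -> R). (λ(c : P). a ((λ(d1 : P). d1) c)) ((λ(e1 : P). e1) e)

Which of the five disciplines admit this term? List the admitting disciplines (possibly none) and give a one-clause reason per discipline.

admitted by: affine, unrestricted
counts: d=0; e=1; b=0; n=0; a (λ-bound)=1; c (λ-bound)=1; d1 (λ-bound)=1; e1 (λ-bound)=1
left-to-right use order: a, d1, c, e1, e
typing: ✓ — (P -> R) -> R
ordered: ✗ — d, b, n never used (weakening)
linear: ✗ — d, b, n never used (weakening)
affine: ✓ — no duplicate uses among d, e, b, n, a, c, d1, e1
relevant: ✗ — d, b, n never used (weakening)
unrestricted: ✓ — typability at (P -> R) -> R is all that's needed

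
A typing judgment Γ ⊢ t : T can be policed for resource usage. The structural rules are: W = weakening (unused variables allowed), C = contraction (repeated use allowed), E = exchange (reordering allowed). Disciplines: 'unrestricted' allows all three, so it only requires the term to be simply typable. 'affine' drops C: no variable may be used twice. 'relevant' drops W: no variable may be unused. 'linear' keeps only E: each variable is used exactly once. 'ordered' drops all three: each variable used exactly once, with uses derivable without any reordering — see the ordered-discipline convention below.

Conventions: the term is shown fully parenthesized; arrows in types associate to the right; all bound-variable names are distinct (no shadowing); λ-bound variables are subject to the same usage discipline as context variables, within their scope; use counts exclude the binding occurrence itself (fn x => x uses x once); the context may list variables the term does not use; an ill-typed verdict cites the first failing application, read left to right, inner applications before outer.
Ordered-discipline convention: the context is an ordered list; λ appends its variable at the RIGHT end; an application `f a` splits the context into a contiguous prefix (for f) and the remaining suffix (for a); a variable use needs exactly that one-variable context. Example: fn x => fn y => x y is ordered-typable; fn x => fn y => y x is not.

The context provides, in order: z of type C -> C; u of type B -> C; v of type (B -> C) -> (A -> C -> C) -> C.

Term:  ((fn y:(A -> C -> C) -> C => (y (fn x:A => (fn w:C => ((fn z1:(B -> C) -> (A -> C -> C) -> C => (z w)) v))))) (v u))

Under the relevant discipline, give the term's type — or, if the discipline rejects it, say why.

not well-typed under relevant — unused: x, z1 — weakening required
variable uses: z=1; u=1; v=2; y [bound]=1; x [bound]=0; w [bound]=1; z1 [bound]=0
uses in reading order: y, z, w, v, v, u
typing: ✓ — C
per-discipline verdicts: ordered ✗ | linear ✗ | affine ✗ | relevant ✗ | unrestricted ✓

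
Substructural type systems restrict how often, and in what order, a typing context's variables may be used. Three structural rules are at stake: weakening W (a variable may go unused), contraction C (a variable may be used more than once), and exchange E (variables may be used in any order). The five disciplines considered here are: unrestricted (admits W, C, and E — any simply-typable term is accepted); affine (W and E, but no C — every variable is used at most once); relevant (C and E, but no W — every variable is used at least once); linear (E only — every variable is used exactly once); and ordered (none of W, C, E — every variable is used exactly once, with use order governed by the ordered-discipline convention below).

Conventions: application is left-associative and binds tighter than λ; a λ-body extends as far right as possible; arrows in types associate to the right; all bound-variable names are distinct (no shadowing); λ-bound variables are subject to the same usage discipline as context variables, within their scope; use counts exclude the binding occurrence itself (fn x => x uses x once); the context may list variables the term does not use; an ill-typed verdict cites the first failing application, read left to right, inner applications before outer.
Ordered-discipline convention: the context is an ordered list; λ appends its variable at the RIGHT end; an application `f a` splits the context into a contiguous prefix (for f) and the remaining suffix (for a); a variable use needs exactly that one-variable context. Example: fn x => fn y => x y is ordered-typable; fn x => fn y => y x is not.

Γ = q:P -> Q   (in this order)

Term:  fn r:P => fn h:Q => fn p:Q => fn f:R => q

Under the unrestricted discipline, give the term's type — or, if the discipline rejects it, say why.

term : P -> Q -> Q -> R -> P -> Q
variable uses: q: 1; r [bound]: 0; h [bound]: 0; p [bound]: 0; f [bound]: 0
use order (left to right): q
typing: well-typed at P -> Q -> Q -> R -> P -> Q
all disciplines: ordered ✗ | linear ✗ | affine ✓ | relevant ✗ | unrestricted ✓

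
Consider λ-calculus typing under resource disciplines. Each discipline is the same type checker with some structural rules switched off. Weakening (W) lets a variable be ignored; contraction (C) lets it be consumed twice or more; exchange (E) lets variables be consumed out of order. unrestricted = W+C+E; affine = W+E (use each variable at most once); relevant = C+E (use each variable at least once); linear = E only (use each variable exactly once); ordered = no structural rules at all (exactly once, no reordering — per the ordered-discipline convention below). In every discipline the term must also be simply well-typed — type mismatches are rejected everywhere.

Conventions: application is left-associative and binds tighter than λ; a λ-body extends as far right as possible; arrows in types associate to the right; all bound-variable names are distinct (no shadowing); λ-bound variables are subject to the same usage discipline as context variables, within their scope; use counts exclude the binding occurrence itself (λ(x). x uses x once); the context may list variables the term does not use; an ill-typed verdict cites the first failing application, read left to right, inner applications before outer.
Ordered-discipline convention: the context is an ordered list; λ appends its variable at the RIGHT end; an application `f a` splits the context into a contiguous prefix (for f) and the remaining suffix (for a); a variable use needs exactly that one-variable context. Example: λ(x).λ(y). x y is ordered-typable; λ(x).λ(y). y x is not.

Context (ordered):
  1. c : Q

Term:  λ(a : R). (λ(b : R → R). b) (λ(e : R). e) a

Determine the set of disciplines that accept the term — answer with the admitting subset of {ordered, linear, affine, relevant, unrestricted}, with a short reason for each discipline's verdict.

admitted in: affine, unrestricted
usage: c ×0; a (λ-bound) ×1; b (λ-bound) ×1; e (λ-bound) ×1
order of uses: b, e, a
typing: well-typed — term : R → R
ordered ✗ (unused: c — weakening required)
linear ✗ (unused: c — weakening required)
affine ✓ (c, a, b, e: no repeats, contraction unneeded)
relevant ✗ (unused: c — weakening required)
unrestricted ✓ (typability at R → R is all that's needed)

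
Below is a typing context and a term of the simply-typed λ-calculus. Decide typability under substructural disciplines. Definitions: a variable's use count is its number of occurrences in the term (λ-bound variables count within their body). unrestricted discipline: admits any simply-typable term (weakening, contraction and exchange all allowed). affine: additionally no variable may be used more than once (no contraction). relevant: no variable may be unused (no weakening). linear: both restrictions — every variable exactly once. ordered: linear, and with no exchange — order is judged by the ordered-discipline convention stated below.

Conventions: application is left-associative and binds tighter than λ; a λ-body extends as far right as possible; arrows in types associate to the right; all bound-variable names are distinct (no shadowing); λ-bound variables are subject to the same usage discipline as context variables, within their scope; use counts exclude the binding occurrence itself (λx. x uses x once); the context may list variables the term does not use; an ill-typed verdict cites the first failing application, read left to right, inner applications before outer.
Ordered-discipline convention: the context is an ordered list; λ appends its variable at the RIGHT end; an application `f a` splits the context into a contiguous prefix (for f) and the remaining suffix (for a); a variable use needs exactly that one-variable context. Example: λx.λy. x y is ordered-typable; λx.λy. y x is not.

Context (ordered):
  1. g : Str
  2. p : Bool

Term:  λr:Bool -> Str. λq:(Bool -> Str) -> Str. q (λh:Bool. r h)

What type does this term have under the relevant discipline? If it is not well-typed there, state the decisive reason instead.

not well-typed under relevant — g, p never used (weakening)
variable uses: g: 0×, p: 0×, r [bound]: 1×, q [bound]: 1×, h [bound]: 1×
use order (left to right): q, r, h
typing: the term checks, with type (Bool -> Str) -> ((Bool -> Str) -> Str) -> Str
summary: ordered ✗ · linear ✗ · affine ✓ · relevant ✗ · unrestricted ✓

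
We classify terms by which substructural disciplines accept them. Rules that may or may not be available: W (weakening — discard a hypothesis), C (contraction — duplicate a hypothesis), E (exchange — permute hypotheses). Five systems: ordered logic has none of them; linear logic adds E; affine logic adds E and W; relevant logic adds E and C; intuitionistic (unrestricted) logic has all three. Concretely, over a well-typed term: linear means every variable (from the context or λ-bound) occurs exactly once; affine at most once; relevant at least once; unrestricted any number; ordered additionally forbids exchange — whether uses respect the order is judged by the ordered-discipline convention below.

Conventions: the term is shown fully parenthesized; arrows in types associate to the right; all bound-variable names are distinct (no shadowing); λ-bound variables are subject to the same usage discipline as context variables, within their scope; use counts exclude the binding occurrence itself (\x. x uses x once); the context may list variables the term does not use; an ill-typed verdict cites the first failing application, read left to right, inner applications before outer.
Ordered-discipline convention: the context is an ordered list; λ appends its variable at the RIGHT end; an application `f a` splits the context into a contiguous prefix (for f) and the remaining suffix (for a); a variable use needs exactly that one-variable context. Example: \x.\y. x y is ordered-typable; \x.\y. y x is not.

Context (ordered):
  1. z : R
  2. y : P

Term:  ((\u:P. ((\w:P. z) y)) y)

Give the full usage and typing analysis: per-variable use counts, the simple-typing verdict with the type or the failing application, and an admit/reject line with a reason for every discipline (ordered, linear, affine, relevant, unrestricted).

usage: z=1; y=2; u (bound)=0; w (bound)=0
use order (left to right): z, y, y
typing: the term checks, with type R
ordered: ✗ — y ×2 used more than once (contraction); u, w never used (weakening)
linear: ✗ — y ×2 used more than once (contraction); u, w never used (weakening)
affine: ✗ — y ×2 used more than once (contraction)
relevant: ✗ — u, w never used (weakening)
unrestricted: ✓ — simply typable at R; W, C, E all held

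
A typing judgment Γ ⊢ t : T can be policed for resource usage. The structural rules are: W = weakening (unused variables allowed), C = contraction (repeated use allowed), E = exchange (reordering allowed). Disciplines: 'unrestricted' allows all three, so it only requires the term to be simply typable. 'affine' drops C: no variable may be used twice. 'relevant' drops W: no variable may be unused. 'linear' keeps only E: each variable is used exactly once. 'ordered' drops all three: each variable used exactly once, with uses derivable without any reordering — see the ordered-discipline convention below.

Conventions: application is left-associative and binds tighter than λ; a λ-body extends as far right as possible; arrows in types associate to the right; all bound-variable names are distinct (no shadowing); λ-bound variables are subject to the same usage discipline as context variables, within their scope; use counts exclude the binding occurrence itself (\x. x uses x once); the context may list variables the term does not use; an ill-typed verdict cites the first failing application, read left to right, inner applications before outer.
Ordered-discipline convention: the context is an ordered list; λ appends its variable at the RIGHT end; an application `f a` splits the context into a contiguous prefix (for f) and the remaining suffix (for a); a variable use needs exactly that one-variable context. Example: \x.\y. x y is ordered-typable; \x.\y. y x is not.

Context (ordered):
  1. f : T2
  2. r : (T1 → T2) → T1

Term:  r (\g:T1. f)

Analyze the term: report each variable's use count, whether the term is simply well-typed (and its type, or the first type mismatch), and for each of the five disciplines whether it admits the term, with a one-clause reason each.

usage: f: 1; r: 1; g [bound]: 0
uses in reading order: r, f
typing: ✓ — T1
ordered: ✗ — g never used (weakening)
linear: ✗ — g never used (weakening)
affine: ✓ — f, r, g: no repeats, contraction unneeded
relevant: ✗ — g never used (weakening)
unrestricted: ✓ — type-checks (T1) and nothing is barred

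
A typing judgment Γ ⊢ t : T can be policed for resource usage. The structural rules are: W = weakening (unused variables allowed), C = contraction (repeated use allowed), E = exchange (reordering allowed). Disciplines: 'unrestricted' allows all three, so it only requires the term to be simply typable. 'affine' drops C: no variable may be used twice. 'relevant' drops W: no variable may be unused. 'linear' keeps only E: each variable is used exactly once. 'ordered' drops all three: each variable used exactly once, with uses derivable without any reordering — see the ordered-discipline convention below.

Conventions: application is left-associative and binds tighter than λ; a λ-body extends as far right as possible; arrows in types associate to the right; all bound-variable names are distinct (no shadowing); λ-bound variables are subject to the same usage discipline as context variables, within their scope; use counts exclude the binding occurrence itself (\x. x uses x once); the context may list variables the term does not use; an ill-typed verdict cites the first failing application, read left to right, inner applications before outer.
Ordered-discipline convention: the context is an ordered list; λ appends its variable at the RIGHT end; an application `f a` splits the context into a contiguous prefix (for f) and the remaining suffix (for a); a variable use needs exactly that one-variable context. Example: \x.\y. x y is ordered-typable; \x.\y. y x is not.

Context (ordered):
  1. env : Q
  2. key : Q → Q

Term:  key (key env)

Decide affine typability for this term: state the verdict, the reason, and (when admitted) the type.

no — needs contraction — key ×2
counts: env: 1, key: 2
uses in reading order: key, key, env
typing: ✓ — Q
summary: ordered ✗, linear ✗, affine ✗, relevant ✓, unrestricted ✓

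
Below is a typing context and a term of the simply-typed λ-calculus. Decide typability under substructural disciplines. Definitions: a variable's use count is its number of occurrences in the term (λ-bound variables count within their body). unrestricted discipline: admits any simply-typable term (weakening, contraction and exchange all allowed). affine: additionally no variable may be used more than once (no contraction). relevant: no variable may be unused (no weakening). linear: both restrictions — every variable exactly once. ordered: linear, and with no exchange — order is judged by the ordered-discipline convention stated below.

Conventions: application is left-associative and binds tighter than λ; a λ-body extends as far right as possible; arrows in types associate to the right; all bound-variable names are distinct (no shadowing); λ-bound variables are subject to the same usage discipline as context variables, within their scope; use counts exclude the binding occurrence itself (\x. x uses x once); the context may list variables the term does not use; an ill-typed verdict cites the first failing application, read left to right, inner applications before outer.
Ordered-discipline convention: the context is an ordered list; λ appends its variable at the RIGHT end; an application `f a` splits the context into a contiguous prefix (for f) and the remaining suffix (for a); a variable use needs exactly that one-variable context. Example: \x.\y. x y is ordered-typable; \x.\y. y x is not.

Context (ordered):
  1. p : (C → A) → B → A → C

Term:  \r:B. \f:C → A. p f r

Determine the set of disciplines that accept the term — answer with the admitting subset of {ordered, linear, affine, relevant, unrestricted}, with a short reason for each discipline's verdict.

admitted in: linear, affine, relevant, unrestricted
usage: p: 1×, r (λ-bound): 1×, f (λ-bound): 1×
left-to-right use order: p, f, r
typing: ✓ — B → (C → A) → A → C
ordered ✗ (no ordered split (uses run p, f, r))
linear ✓ (each of p, r, f used exactly once)
affine ✓ (no duplicate uses among p, r, f)
relevant ✓ (p, r, f: all used, weakening unneeded)
unrestricted ✓ (typability at B → (C → A) → A → C is all that's needed)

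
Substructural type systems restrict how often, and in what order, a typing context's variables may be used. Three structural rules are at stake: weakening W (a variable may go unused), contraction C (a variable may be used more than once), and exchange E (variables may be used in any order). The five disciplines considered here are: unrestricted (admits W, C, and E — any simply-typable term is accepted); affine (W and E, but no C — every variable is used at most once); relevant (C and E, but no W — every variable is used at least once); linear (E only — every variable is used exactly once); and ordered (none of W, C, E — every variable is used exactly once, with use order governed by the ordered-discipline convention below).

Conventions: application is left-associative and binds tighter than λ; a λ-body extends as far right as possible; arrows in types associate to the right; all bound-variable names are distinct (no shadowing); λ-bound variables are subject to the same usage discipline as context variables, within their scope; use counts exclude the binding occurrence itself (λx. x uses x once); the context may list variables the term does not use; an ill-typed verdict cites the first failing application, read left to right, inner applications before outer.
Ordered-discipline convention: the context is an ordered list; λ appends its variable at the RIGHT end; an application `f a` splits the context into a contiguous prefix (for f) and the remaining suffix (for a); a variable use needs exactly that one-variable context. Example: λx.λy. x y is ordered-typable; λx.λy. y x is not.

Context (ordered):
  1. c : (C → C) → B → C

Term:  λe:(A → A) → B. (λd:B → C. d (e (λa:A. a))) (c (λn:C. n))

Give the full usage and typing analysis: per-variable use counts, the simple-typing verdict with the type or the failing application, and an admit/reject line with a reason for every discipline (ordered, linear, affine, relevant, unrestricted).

counts: c ×1, e (bound) ×1, d (bound) ×1, a (bound) ×1, n (bound) ×1
order of uses: d, e, a, c, n
typing: well-typed at ((A → A) → B) → C
ordered ✗ (no ordered split (uses run d, e, a, c, n))
linear ✓ (exactly-once usage across c, e, d, a, n)
affine ✓ (no duplicate uses among c, e, d, a, n)
relevant ✓ (every one of c, e, d, a, n appears)
unrestricted ✓ (simply typable at ((A → A) → B) → C; W, C, E all held)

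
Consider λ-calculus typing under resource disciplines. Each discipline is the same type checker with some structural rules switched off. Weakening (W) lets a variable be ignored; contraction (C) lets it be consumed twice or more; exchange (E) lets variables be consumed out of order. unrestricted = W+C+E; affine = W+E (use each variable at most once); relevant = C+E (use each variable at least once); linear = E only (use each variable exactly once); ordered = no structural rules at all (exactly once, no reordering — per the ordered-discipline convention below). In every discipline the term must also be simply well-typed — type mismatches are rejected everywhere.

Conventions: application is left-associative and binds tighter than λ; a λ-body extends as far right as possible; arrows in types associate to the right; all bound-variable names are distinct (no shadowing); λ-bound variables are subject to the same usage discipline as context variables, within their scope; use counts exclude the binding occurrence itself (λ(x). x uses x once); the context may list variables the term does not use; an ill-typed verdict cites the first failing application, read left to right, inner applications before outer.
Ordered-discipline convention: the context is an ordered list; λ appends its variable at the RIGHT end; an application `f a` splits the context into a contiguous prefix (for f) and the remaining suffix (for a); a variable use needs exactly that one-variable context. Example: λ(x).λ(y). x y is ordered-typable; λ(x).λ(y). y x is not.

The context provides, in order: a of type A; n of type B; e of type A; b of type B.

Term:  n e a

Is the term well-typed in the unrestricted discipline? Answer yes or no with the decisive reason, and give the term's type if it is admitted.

no — a type mismatch blocks all five
counts: a: 1, n: 1, e: 1, b: 0
use order (left to right): n, e, a
typing: ill-typed: non-function type B applied to an argument
summary: ordered ✗, linear ✗, affine ✗, relevant ✗, unrestricted ✗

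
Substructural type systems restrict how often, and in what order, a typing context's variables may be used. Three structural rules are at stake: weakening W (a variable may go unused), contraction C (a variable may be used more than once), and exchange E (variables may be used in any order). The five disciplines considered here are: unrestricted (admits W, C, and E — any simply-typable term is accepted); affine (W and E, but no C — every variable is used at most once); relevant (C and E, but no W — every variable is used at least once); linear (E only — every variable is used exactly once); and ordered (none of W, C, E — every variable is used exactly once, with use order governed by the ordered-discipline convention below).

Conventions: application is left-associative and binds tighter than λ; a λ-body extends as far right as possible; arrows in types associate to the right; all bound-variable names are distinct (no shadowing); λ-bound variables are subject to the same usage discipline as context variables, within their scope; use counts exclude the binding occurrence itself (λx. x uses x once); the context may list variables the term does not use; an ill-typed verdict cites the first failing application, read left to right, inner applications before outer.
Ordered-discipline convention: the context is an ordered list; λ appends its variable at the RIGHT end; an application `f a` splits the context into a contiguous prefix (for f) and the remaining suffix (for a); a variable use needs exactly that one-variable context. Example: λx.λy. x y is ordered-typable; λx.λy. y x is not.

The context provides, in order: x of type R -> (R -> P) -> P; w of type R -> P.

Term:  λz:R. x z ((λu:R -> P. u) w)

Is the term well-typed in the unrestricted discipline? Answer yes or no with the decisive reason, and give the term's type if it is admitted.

yes — well-typed at R -> P; no restrictions here; term : R -> P
use counts: x=1; w=1; z (bound)=1; u (bound)=1
use order (left to right): x, z, u, w
typing: well-typed at R -> P
per-discipline verdicts: ordered ✗; linear ✓; affine ✓; relevant ✓; unrestricted ✓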